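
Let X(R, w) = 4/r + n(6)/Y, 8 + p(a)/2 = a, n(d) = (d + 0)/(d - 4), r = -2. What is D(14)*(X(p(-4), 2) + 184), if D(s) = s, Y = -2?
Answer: 2527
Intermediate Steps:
n(d) = d/(-4 + d)
p(a) = -16 + 2*a
X(R, w) = -7/2 (X(R, w) = 4/(-2) + (6/(-4 + 6))/(-2) = 4*(-½) + (6/2)*(-½) = -2 + (6*(½))*(-½) = -2 + 3*(-½) = -2 - 3/2 = -7/2)
D(14)*(X(p(-4), 2) + 184) = 14*(-7/2 + 184) = 14*(361/2) = 2527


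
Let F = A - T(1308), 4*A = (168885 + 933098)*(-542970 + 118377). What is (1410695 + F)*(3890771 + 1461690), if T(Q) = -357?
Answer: -2504355610756802771/4 ≈ -6.2609e+17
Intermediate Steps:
A = -467894267919/4 (A = ((168885 + 933098)*(-542970 + 118377))/4 = (1101983*(-424593))/4 = (¼)*(-467894267919) = -467894267919/4 ≈ -1.1697e+11)
F = -467894266491/4 (F = -467894267919/4 - 1*(-357) = -467894267919/4 + 357 = -467894266491/4 ≈ -1.1697e+11)
(1410695 + F)*(3890771 + 1461690) = (1410695 - 467894266491/4)*(3890771 + 1461690) = -467888623711/4*5352461 = -2504355610756802771/4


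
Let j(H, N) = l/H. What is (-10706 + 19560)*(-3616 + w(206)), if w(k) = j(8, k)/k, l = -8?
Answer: -3297659019/103 ≈ -3.2016e+7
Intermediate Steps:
j(H, N) = -8/H
w(k) = -1/k (w(k) = (-8/8)/k = (-8*⅛)/k = -1/k)
(-10706 + 19560)*(-3616 + w(206)) = (-10706 + 19560)*(-3616 - 1/206) = 8854*(-3616 - 1*1/206) = 8854*(-3616 - 1/206) = 8854*(-744897/206) = -3297659019/103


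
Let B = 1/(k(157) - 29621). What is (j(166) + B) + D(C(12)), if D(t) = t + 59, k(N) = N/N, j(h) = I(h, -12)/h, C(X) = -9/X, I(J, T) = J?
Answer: 438746/7405 ≈ 59.250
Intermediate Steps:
j(h) = 1 (j(h) = h/h = 1)
k(N) = 1
D(t) = 59 + t
B = -1/29620 (B = 1/(1 - 29621) = 1/(-29620) = -1/29620 ≈ -3.3761e-5)
(j(166) + B) + D(C(12)) = (1 - 1/29620) + (59 - 9/12) = 29619/29620 + (59 - 9*1/12) = 29619/29620 + (59 - ¾) = 29619/29620 + 233/4 = 438746/7405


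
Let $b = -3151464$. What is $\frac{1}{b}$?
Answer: $- \frac{1}{3151464} \approx -3.1731 \cdot 10^{-7}$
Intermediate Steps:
$\frac{1}{b} = \frac{1}{-3151464} = - \frac{1}{3151464}$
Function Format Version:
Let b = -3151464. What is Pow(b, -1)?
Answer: Rational(-1, 3151464) ≈ -3.1731e-7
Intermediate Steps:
Pow(b, -1) = Pow(-3151464, -1) = Rational(-1, 3151464)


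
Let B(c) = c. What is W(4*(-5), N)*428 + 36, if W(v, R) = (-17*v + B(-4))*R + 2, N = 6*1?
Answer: 863740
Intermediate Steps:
N = 6
W(v, R) = 2 + R*(-4 - 17*v) (W(v, R) = (-17*v - 4)*R + 2 = (-4 - 17*v)*R + 2 = R*(-4 - 17*v) + 2 = 2 + R*(-4 - 17*v))
W(4*(-5), N)*428 + 36 = (2 - 4*6 - 17*6*4*(-5))*428 + 36 = (2 - 24 - 17*6*(-20))*428 + 36 = (2 - 24 + 2040)*428 + 36 = 2018*428 + 36 = 863704 + 36 = 863740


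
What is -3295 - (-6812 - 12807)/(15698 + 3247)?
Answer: -62404156/18945 ≈ -3294.0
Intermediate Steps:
-3295 - (-6812 - 12807)/(15698 + 3247) = -3295 - (-19619)/18945 = -3295 - 1*(-19619/18945) = -3295 + 19619/18945 = -62404156/18945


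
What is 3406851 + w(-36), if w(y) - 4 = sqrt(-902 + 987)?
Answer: 3406855 + sqrt(85) ≈ 3.4069e+6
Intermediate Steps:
w(y) = 4 + sqrt(85) (w(y) = 4 + sqrt(-902 + 987) = 4 + sqrt(85))
3406851 + w(-36) = 3406851 + (4 + sqrt(85)) = 3406855 + sqrt(85)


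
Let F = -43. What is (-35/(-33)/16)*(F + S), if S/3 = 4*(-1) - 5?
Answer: -1225/264 ≈ -4.6402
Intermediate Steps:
S = -27 (S = 3*(4*(-1) - 5) = 3*(-4 - 5) = 3*(-9) = -27)
(-35/(-33)/16)*(F + S) = (-35/(-33)/16)*(-43 - 27) = (-35*(-1/33)*(1/16))*(-70) = ((35/33)*(1/16))*(-70) = (35/528)*(-70) = -1225/264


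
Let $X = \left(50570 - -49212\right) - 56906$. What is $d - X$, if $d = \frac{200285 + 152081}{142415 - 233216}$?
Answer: $- \frac{3893536042}{90801} \approx -42880.0$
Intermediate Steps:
$X = 42876$ ($X = \left(50570 + 49212\right) - 56906 = 99782 - 56906 = 42876$)
$d = - \frac{352366}{90801}$ ($d = \frac{352366}{-90801} = 352366 \left(- \frac{1}{90801}\right) = - \frac{352366}{90801} \approx -3.8806$)
$d - X = - \frac{352366}{90801} - 42876 = - \frac{3893536042}{90801}$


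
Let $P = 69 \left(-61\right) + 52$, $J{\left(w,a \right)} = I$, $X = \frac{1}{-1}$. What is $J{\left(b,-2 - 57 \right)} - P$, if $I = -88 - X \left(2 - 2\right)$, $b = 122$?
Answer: $4069$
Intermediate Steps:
$X = -1$
$I = -88$ ($I = -88 - - (2 - 2) = -88 - \left(-1\right) 0 = -88 - 0 = -88 + 0 = -88$)
$J{\left(w,a \right)} = -88$
$P = -4157$ ($P = -4209 + 52 = -4157$)
$J{\left(b,-2 - 57 \right)} - P = -88 - -4157 = -88 + 4157 = 4069$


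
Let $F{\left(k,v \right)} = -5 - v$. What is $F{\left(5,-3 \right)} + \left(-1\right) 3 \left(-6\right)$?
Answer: $16$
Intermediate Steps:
$F{\left(5,-3 \right)} + \left(-1\right) 3 \left(-6\right) = \left(-5 - -3\right) + \left(-1\right) 3 \left(-6\right) = \left(-5 + 3\right) - -18 = -2 + 18 = 16$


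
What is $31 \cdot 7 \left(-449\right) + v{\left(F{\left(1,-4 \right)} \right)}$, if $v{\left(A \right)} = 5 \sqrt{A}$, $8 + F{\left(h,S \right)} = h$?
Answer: $-97433 + 5 i \sqrt{7} \approx -97433.0 + 13.229 i$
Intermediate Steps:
$F{\left(h,S \right)} = -8 + h$
$31 \cdot 7 \left(-449\right) + v{\left(F{\left(1,-4 \right)} \right)} = 31 \cdot 7 \left(-449\right) + 5 \sqrt{-8 + 1} = 217 \left(-449\right) + 5 \sqrt{-7} = -97433 + 5 i \sqrt{7}$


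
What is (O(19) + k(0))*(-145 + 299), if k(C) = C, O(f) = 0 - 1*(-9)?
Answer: 1386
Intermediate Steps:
O(f) = 9 (O(f) = 0 + 9 = 9)
(O(19) + k(0))*(-145 + 299) = (9 + 0)*(-145 + 299) = 9*154 = 1386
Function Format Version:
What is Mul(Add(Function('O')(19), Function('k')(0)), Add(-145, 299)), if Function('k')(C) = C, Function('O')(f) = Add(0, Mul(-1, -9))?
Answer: 1386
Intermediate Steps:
Function('O')(f) = 9 (Function('O')(f) = Add(0, 9) = 9)
Mul(Add(Function('O')(19), Function('k')(0)), Add(-145, 299)) = Mul(Add(9, 0), Add(-145, 299)) = Mul(9, 154) = 1386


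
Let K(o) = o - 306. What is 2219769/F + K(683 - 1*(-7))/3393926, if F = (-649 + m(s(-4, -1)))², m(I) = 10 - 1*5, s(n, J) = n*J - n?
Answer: 163780238733/30599636816 ≈ 5.3524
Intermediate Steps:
K(o) = -306 + o
s(n, J) = -n + J*n (s(n, J) = J*n - n = -n + J*n)
m(I) = 5 (m(I) = 10 - 5 = 5)
F = 414736 (F = (-649 + 5)² = (-644)² = 414736)
2219769/F + K(683 - 1*(-7))/3393926 = 2219769/414736 + (-306 + (683 - 1*(-7)))/3393926 = 2219769*(1/414736) + (-306 + (683 + 7))*(1/3393926) = 2219769/414736 + (-306 + 690)*(1/3393926) = 2219769/414736 + 384*(1/3393926) = 2219769/414736 + 192/1696963 = 163780238733/30599636816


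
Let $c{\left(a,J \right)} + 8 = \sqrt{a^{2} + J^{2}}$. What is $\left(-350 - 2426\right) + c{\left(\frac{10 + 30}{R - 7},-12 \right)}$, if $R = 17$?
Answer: $-2784 + 4 \sqrt{10} \approx -2771.4$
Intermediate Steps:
$c{\left(a,J \right)} = -8 + \sqrt{J^{2} + a^{2}}$ ($c{\left(a,J \right)} = -8 + \sqrt{a^{2} + J^{2}} = -8 + \sqrt{J^{2} + a^{2}}$)
$\left(-350 - 2426\right) + c{\left(\frac{10 + 30}{R - 7},-12 \right)} = \left(-350 - 2426\right) - \left(8 - \sqrt{\left(-12\right)^{2} + \left(\frac{10 + 30}{17 - 7}\right)^{2}}\right) = -2776 - \left(8 - \sqrt{144 + \left(\frac{40}{10}\right)^{2}}\right) = -2776 - \left(8 - \sqrt{144 + \left(40 \cdot \frac{1}{10}\right)^{2}}\right) = -2776 - \left(8 - \sqrt{144 + 4^{2}}\right) = -2776 - \left(8 - \sqrt{144 + 16}\right) = -2776 - \left(8 - \sqrt{160}\right) = -2776 - \left(8 - 4 \sqrt{10}\right) = -2784 + 4 \sqrt{10}$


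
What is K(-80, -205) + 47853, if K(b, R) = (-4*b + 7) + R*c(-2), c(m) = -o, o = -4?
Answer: 47360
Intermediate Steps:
c(m) = 4 (c(m) = -1*(-4) = 4)
K(b, R) = 7 - 4*b + 4*R (K(b, R) = (-4*b + 7) + R*4 = (7 - 4*b) + 4*R = 7 - 4*b + 4*R)
K(-80, -205) + 47853 = (7 - 4*(-80) + 4*(-205)) + 47853 = (7 + 320 - 820) + 47853 = -493 + 47853 = 47360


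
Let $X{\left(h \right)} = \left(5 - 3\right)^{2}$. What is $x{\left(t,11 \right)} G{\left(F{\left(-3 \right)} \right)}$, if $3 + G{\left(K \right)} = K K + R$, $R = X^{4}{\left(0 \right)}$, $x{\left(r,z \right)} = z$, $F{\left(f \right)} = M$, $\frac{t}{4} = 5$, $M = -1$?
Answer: $2794$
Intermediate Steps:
$t = 20$ ($t = 4 \cdot 5 = 20$)
$X{\left(h \right)} = 4$ ($X{\left(h \right)} = 2^{2} = 4$)
$F{\left(f \right)} = -1$
$R = 256$ ($R = 4^{4} = 256$)
$G{\left(K \right)} = 253 + K^{2}$ ($G{\left(K \right)} = -3 + \left(K K + 256\right) = -3 + \left(K^{2} + 256\right) = -3 + \left(256 + K^{2}\right) = 253 + K^{2}$)
$x{\left(t,11 \right)} G{\left(F{\left(-3 \right)} \right)} = 11 \left(253 + \left(-1\right)^{2}\right) = 11 \left(253 + 1\right) = 11 \cdot 254 = 2794$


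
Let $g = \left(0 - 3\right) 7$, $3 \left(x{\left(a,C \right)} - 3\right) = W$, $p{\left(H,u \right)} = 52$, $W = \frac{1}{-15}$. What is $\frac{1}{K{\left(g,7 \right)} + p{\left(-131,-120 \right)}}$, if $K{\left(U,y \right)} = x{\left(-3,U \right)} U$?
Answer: $- \frac{15}{158} \approx -0.094937$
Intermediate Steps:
$W = - \frac{1}{15} \approx -0.066667$
$x{\left(a,C \right)} = \frac{134}{45}$ ($x{\left(a,C \right)} = 3 + \frac{1}{3} \left(- \frac{1}{15}\right) = 3 - \frac{1}{45} = \frac{134}{45}$)
$g = -21$ ($g = \left(-3\right) 7 = -21$)
$K{\left(U,y \right)} = \frac{134 U}{45}$
$\frac{1}{K{\left(g,7 \right)} + p{\left(-131,-120 \right)}} = \frac{1}{\frac{134}{45} \left(-21\right) + 52} = \frac{1}{- \frac{938}{15} + 52} = \frac{1}{- \frac{158}{15}} = - \frac{15}{158}$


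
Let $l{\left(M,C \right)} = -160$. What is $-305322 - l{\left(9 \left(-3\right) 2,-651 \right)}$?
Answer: $-305162$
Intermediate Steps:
$-305322 - l{\left(9 \left(-3\right) 2,-651 \right)} = -305322 - -160 = -305322 + 160 = -305162$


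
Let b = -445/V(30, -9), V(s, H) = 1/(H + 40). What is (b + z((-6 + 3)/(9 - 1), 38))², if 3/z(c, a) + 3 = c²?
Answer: 708221550481/3721 ≈ 1.9033e+8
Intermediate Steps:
V(s, H) = 1/(40 + H)
b = -13795 (b = -445/(1/(40 - 9)) = -445/(1/31) = -445/1/31 = -445*31 = -13795)
z(c, a) = 3/(-3 + c²)
(b + z((-6 + 3)/(9 - 1), 38))² = (-13795 + 3/(-3 + ((-6 + 3)/(9 - 1))²))² = (-13795 + 3/(-3 + (-3/8)²))² = (-13795 + 3/(-3 + 9/64))² = (-13795 + 3/(-183/64))² = (-13795 + 3*(-64/183))² = (-13795 - 64/61)² = (-841559/61)² = 708221550481/3721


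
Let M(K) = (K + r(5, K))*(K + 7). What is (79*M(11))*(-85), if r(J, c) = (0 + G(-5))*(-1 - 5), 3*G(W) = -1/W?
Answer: -1281222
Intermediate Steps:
G(W) = -1/(3*W) (G(W) = (-1/W)/3 = -1/(3*W))
r(J, c) = -⅖ (r(J, c) = (0 - ⅓/(-5))*(-1 - 5) = (0 - ⅓*(-⅕))*(-6) = (0 + 1/15)*(-6) = (1/15)*(-6) = -⅖)
M(K) = (7 + K)*(-⅖ + K) (M(K) = (K - ⅖)*(K + 7) = (-⅖ + K)*(7 + K) = (7 + K)*(-⅖ + K))
(79*M(11))*(-85) = (79*(-14/5 + 11² + (33/5)*11))*(-85) = (79*(-14/5 + 121 + 363/5))*(-85) = (79*(954/5))*(-85) = (75366/5)*(-85) = -1281222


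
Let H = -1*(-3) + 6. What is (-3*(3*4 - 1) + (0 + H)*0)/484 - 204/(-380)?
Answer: 1959/4180 ≈ 0.46866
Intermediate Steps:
H = 9 (H = 3 + 6 = 9)
(-3*(3*4 - 1) + (0 + H)*0)/484 - 204/(-380) = (-3*(3*4 - 1) + (0 + 9)*0)/484 - 204/(-380) = (-3*(12 - 1) + 9*0)*(1/484) - 204*(-1/380) = (-3*11 + 0)*(1/484) + 51/95 = (-33 + 0)*(1/484) + 51/95 = -33*1/484 + 51/95 = -3/44 + 51/95 = 1959/4180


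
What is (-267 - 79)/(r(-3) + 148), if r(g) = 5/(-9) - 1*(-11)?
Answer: -1557/713 ≈ -2.1837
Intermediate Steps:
r(g) = 94/9 (r(g) = 5*(-1/9) + 11 = -5/9 + 11 = 94/9)
(-267 - 79)/(r(-3) + 148) = (-267 - 79)/(94/9 + 148) = -346/1426/9 = -346*9/1426 = -1557/713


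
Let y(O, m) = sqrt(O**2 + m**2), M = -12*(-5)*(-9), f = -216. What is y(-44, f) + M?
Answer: -540 + 4*sqrt(3037) ≈ -319.56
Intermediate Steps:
M = -540 (M = 60*(-9) = -540)
y(-44, f) + M = sqrt((-44)**2 + (-216)**2) - 540 = sqrt(1936 + 46656) - 540 = sqrt(48592) - 540 = 4*sqrt(3037) - 540 = -540 + 4*sqrt(3037)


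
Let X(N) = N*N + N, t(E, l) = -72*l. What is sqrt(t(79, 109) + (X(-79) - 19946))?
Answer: 104*I*sqrt(2) ≈ 147.08*I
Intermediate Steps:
X(N) = N + N**2 (X(N) = N**2 + N = N + N**2)
sqrt(t(79, 109) + (X(-79) - 19946)) = sqrt(-72*109 + (-79*(1 - 79) - 19946)) = sqrt(-7848 + (-79*(-78) - 19946)) = sqrt(-7848 + (6162 - 19946)) = sqrt(-7848 - 13784) = sqrt(-21632) = 104*I*sqrt(2)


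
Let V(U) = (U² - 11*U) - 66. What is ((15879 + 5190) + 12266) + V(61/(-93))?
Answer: 287809705/8649 ≈ 33277.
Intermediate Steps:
V(U) = -66 + U² - 11*U
((15879 + 5190) + 12266) + V(61/(-93)) = ((15879 + 5190) + 12266) + (-66 + (61/(-93))² - 671/(-93)) = (21069 + 12266) + (-66 + (61*(-1/93))² - 671*(-1)/93) = 33335 + (-66 + (-61/93)² - 11*(-61/93)) = 33335 + (-66 + 3721/8649 + 671/93) = 33335 - 504710/8649 = 287809705/8649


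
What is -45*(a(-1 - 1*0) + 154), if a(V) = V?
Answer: -6885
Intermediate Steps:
-45*(a(-1 - 1*0) + 154) = -45*((-1 - 1*0) + 154) = -45*((-1 + 0) + 154) = -45*(-1 + 154) = -45*153 = -6885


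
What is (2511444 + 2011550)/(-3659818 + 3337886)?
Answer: -2261497/160966 ≈ -14.050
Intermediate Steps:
(2511444 + 2011550)/(-3659818 + 3337886) = 4522994/(-321932) = 4522994*(-1/321932) = -2261497/160966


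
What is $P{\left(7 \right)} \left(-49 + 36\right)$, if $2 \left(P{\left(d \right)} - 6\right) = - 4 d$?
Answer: $104$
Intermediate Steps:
$P{\left(d \right)} = 6 - 2 d$ ($P{\left(d \right)} = 6 + \frac{\left(-4\right) d}{2} = 6 - 2 d$)
$P{\left(7 \right)} \left(-49 + 36\right) = \left(6 - 14\right) \left(-49 + 36\right) = \left(6 - 14\right) \left(-13\right) = \left(-8\right) \left(-13\right) = 104$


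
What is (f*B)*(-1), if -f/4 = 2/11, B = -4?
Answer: -32/11 ≈ -2.9091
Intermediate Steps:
f = -8/11 ≈ -0.72727
(f*B)*(-1) = -8/11*(-4)*(-1) = (32/11)*(-1) = -32/11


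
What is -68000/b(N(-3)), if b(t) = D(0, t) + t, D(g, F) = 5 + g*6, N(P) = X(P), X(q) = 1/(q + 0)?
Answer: -102000/7 ≈ -14571.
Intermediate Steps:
X(q) = 1/q
N(P) = 1/P
D(g, F) = 5 + 6*g
b(t) = 5 + t (b(t) = (5 + 6*0) + t = (5 + 0) + t = 5 + t)
-68000/b(N(-3)) = -68000/(5 + 1/(-3)) = -68000/(5 - 1/3) = -68000/14/3 = -68000*3/14 = -102000/7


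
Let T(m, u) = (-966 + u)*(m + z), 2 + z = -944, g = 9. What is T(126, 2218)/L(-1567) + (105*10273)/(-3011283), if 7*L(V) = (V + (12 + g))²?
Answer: -2018221627415/599776306569 ≈ -3.3650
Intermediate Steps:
z = -946 (z = -2 - 944 = -946)
T(m, u) = (-966 + u)*(-946 + m) (T(m, u) = (-966 + u)*(m - 946) = (-966 + u)*(-946 + m))
L(V) = (21 + V)²/7 (L(V) = (V + (12 + 9))²/7 = (V + 21)²/7 = (21 + V)²/7)
T(126, 2218)/L(-1567) + (105*10273)/(-3011283) = (913836 - 966*126 - 946*2218 + 126*2218)/(((21 - 1567)²/7)) + (105*10273)/(-3011283) = (913836 - 121716 - 2098228 + 279468)/(((⅐)*(-1546)²)) + 1078665*(-1/3011283) = -1026640/((⅐)*2390116) - 359555/1003761 = -1026640/2390116/7 - 359555/1003761 = -1026640*7/2390116 - 359555/1003761 = -1796620/597529 - 359555/1003761 = -2018221627415/599776306569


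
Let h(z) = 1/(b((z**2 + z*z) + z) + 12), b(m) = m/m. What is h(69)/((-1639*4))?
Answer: -1/85228 ≈ -1.1733e-5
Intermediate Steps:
b(m) = 1
h(z) = 1/13 (h(z) = 1/(1 + 12) = 1/13)
h(69)/((-1639*4)) = 1/(13*((-1639*4))) = (1/13)/(-6556) = (1/13)*(-1/6556) = -1/85228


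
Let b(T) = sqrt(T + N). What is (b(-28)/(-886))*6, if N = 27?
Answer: -3*I/443 ≈ -0.006772*I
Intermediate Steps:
b(T) = sqrt(27 + T) (b(T) = sqrt(T + 27) = sqrt(27 + T))
(b(-28)/(-886))*6 = (sqrt(27 - 28)/(-886))*6 = (sqrt(-1)*(-1/886))*6 = (I*(-1/886))*6 = -I/886*6 = -3*I/443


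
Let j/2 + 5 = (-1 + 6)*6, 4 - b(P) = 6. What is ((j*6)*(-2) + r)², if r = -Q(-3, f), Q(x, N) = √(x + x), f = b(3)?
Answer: (600 + I*√6)² ≈ 3.5999e+5 + 2939.0*I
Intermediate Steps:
b(P) = -2 (b(P) = 4 - 1*6 = 4 - 6 = -2)
f = -2
Q(x, N) = √2*√x (Q(x, N) = √(2*x) = √2*√x)
j = 50 (j = -10 + 2*((-1 + 6)*6) = -10 + 2*(5*6) = -10 + 2*30 = -10 + 60 = 50)
r = -I*√6 (r = -√2*√(-3) = -√2*I*√3 = -I*√6 ≈ -2.4495*I)
((j*6)*(-2) + r)² = ((50*6)*(-2) - I*√6)² = (300*(-2) - I*√6)² = (-600 - I*√6)²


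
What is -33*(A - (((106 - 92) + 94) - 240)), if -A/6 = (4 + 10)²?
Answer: 34452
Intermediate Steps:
A = -1176 (A = -6*(4 + 10)² = -6*14² = -6*196 = -1176)
-33*(A - (((106 - 92) + 94) - 240)) = -33*(-1176 - (((106 - 92) + 94) - 240)) = -33*(-1176 - ((14 + 94) - 240)) = -33*(-1176 - (108 - 240)) = -33*(-1176 - 1*(-132)) = -33*(-1176 + 132) = -33*(-1044) = 34452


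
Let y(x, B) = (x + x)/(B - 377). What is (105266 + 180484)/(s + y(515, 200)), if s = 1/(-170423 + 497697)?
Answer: -16552782553500/337092043 ≈ -49105.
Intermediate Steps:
y(x, B) = 2*x/(-377 + B) (y(x, B) = (2*x)/(-377 + B) = 2*x/(-377 + B))
s = 1/327274 ≈ 3.0555e-6
(105266 + 180484)/(s + y(515, 200)) = (105266 + 180484)/(1/327274 + 2*515/(-377 + 200)) = 285750/(1/327274 + 2*515/(-177)) = 285750/(1/327274 + 2*515*(-1/177)) = 285750/(1/327274 - 1030/177) = 285750/(-337092043/57927498) = 285750*(-57927498/337092043) = -16552782553500/337092043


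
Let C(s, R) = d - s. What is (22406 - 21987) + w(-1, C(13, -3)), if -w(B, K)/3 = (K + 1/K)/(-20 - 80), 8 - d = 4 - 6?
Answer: 4189/10 ≈ 418.90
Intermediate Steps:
d = 10 (d = 8 - (4 - 6) = 8 - 1*(-2) = 8 + 2 = 10)
C(s, R) = 10 - s
w(B, K) = 3*K/100 + 3/(100*K) (w(B, K) = -3*(K + 1/K)/(-20 - 80) = -3*(K + 1/K)/(-100) = -3*(K + 1/K)*(-1)/100 = -3*(-K/100 - 1/(100*K)) = 3*K/100 + 3/(100*K))
(22406 - 21987) + w(-1, C(13, -3)) = (22406 - 21987) + 3*(1 + (10 - 1*13)²)/(100*(10 - 1*13)) = 419 + 3*(1 + (10 - 13)²)/(100*(10 - 13)) = 419 + (3/100)*(1 + (-3)²)/(-3) = 419 + (3/100)*(-⅓)*(1 + 9) = 419 + (3/100)*(-⅓)*10 = 419 - ⅒ = 4189/10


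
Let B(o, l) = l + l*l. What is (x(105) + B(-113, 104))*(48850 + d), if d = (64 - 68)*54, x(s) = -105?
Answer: 525976710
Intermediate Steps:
B(o, l) = l + l²
d = -216 (d = -4*54 = -216)
(x(105) + B(-113, 104))*(48850 + d) = (-105 + 104*(1 + 104))*(48850 - 216) = (-105 + 104*105)*48634 = (-105 + 10920)*48634 = 10815*48634 = 525976710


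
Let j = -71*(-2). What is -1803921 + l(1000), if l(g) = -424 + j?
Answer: -1804203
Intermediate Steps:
j = 142
l(g) = -282 (l(g) = -424 + 142 = -282)
-1803921 + l(1000) = -1803921 - 282 = -1804203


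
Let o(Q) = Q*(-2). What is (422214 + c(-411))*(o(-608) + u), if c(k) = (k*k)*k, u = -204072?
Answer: 13997939729352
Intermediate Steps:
c(k) = k**3 (c(k) = k**2*k = k**3)
o(Q) = -2*Q
(422214 + c(-411))*(o(-608) + u) = (422214 + (-411)**3)*(-2*(-608) - 204072) = (422214 - 69426531)*(1216 - 204072) = -69004317*(-202856) = 13997939729352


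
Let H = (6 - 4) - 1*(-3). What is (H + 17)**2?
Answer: 484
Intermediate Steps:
H = 5 (H = 2 + 3 = 5)
(H + 17)**2 = (5 + 17)**2 = 22**2 = 484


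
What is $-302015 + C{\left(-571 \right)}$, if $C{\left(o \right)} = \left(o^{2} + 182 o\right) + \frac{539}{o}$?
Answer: $- \frac{45621155}{571} \approx -79897.0$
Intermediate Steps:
$C{\left(o \right)} = o^{2} + 182 o + \frac{539}{o}$
$-302015 + C{\left(-571 \right)} = -302015 + \frac{539 + \left(-571\right)^{2} \left(182 - 571\right)}{-571} = -302015 - \frac{539 + 326041 \left(-389\right)}{571} = -302015 - \frac{539 - 126829949}{571} = -302015 - - \frac{126829410}{571} = -302015 + \frac{126829410}{571} = - \frac{45621155}{571}$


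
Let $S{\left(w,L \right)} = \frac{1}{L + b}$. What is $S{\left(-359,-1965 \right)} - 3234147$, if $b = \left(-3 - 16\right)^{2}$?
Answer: $- \frac{5187571789}{1604} \approx -3.2341 \cdot 10^{6}$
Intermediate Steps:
$b = 361$ ($b = \left(-19\right)^{2} = 361$)
$S{\left(w,L \right)} = \frac{1}{361 + L}$ ($S{\left(w,L \right)} = \frac{1}{L + 361} = \frac{1}{361 + L}$)
$S{\left(-359,-1965 \right)} - 3234147 = \frac{1}{361 - 1965} - 3234147 = \frac{1}{-1604} - 3234147 = - \frac{1}{1604} - 3234147 = - \frac{5187571789}{1604}$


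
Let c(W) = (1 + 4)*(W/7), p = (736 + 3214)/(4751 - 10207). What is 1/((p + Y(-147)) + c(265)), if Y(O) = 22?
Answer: 19096/4020887 ≈ 0.0047492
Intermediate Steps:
p = -1975/2728 (p = 3950/(-5456) = 3950*(-1/5456) = -1975/2728 ≈ -0.72397)
c(W) = 5*W/7 (c(W) = 5*(W*(⅐)) = 5*(W/7) = 5*W/7)
1/((p + Y(-147)) + c(265)) = 1/((-1975/2728 + 22) + (5/7)*265) = 1/(58041/2728 + 1325/7) = 1/(4020887/19096) = 19096/4020887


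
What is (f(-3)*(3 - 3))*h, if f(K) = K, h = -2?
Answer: 0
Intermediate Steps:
(f(-3)*(3 - 3))*h = -3*(3 - 3)*(-2) = -3*0*(-2) = 0*(-2) = 0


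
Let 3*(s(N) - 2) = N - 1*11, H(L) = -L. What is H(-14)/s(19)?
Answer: 3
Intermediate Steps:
s(N) = -5/3 + N/3 (s(N) = 2 + (N - 1*11)/3 = 2 + (N - 11)/3 = 2 + (-11 + N)/3 = 2 + (-11/3 + N/3) = -5/3 + N/3)
H(-14)/s(19) = (-1*(-14))/(-5/3 + (1/3)*19) = 14/(-5/3 + 19/3) = 14/(14/3) = 14*(3/14) = 3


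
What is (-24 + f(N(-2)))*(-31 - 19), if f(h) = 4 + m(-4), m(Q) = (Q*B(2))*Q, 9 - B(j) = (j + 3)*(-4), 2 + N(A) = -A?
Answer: -22200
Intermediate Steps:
N(A) = -2 - A
B(j) = 21 + 4*j (B(j) = 9 - (j + 3)*(-4) = 9 - (3 + j)*(-4) = 9 - (-12 - 4*j) = 9 + (12 + 4*j) = 21 + 4*j)
m(Q) = 29*Q² (m(Q) = (Q*(21 + 4*2))*Q = (Q*(21 + 8))*Q = (Q*29)*Q = (29*Q)*Q = 29*Q²)
f(h) = 468 (f(h) = 4 + 29*(-4)² = 4 + 29*16 = 4 + 464 = 468)
(-24 + f(N(-2)))*(-31 - 19) = (-24 + 468)*(-31 - 19) = 444*(-50) = -22200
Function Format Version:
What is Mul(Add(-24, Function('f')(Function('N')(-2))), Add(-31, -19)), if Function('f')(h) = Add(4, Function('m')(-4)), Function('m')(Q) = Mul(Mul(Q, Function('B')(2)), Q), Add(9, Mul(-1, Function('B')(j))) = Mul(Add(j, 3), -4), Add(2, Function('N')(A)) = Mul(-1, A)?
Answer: -22200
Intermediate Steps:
Function('N')(A) = Add(-2, Mul(-1, A))
Function('B')(j) = Add(21, Mul(4, j)) (Function('B')(j) = Add(9, Mul(-1, Mul(Add(j, 3), -4))) = Add(9, Mul(-1, Mul(Add(3, j), -4))) = Add(9, Mul(-1, Add(-12, Mul(-4, j)))) = Add(9, Add(12, Mul(4, j))) = Add(21, Mul(4, j)))
Function('m')(Q) = Mul(29, Pow(Q, 2)) (Function('m')(Q) = Mul(Mul(Q, Add(21, Mul(4, 2))), Q) = Mul(Mul(Q, Add(21, 8)), Q) = Mul(Mul(Q, 29), Q) = Mul(Mul(29, Q), Q) = Mul(29, Pow(Q, 2)))
Function('f')(h) = 468 (Function('f')(h) = Add(4, Mul(29, Pow(-4, 2))) = Add(4, Mul(29, 16)) = Add(4, 464) = 468)
Mul(Add(-24, Function('f')(Function('N')(-2))), Add(-31, -19)) = Mul(Add(-24, 468), Add(-31, -19)) = Mul(444, -50) = -22200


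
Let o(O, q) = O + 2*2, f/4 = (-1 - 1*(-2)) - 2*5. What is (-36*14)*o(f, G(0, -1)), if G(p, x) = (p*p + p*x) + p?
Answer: 16128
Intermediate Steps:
G(p, x) = p + p² + p*x (G(p, x) = (p² + p*x) + p = p + p² + p*x)
f = -36 (f = 4*((-1 - 1*(-2)) - 2*5) = 4*((-1 + 2) - 10) = 4*(1 - 10) = 4*(-9) = -36)
o(O, q) = 4 + O (o(O, q) = O + 4 = 4 + O)
(-36*14)*o(f, G(0, -1)) = (-36*14)*(4 - 36) = -504*(-32) = 16128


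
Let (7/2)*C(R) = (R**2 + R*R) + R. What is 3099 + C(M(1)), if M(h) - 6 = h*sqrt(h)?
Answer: 3129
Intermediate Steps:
M(h) = 6 + h**(3/2) (M(h) = 6 + h*sqrt(h) = 6 + h**(3/2))
C(R) = 2*R/7 + 4*R**2/7 (C(R) = 2*((R**2 + R*R) + R)/7 = 2*((R**2 + R**2) + R)/7 = 2*(2*R**2 + R)/7 = 2*(R + 2*R**2)/7 = 2*R/7 + 4*R**2/7)
3099 + C(M(1)) = 3099 + 2*(6 + 1**(3/2))*(1 + 2*(6 + 1**(3/2)))/7 = 3099 + 2*(6 + 1)*(1 + 2*(6 + 1))/7 = 3099 + (2/7)*7*(1 + 2*7) = 3099 + (2/7)*7*(1 + 14) = 3099 + (2/7)*7*15 = 3099 + 30 = 3129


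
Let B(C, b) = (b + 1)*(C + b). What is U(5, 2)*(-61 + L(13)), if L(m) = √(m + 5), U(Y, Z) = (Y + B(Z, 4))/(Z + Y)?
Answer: -305 + 15*√2 ≈ -283.79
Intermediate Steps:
B(C, b) = (1 + b)*(C + b)
U(Y, Z) = (20 + Y + 5*Z)/(Y + Z) (U(Y, Z) = (Y + (Z + 4 + 4² + Z*4))/(Z + Y) = (Y + (Z + 4 + 16 + 4*Z))/(Y + Z) = (Y + (20 + 5*Z))/(Y + Z) = (20 + Y + 5*Z)/(Y + Z))
L(m) = √(5 + m)
U(5, 2)*(-61 + L(13)) = ((20 + 5 + 5*2)/(5 + 2))*(-61 + √(5 + 13)) = ((20 + 5 + 10)/7)*(-61 + √18) = ((⅐)*35)*(-61 + 3*√2) = 5*(-61 + 3*√2) = -305 + 15*√2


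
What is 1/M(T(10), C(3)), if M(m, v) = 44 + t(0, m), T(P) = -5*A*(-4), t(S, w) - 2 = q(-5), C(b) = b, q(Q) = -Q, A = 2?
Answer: 1/51 ≈ 0.019608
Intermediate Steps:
t(S, w) = 7 (t(S, w) = 2 - 1*(-5) = 2 + 5 = 7)
T(P) = 40 (T(P) = -5*2*(-4) = -10*(-4) = 40)
M(m, v) = 51 (M(m, v) = 44 + 7 = 51)
1/M(T(10), C(3)) = 1/51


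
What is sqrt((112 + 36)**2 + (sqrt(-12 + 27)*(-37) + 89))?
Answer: sqrt(21993 - 37*sqrt(15)) ≈ 147.82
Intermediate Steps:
sqrt((112 + 36)**2 + (sqrt(-12 + 27)*(-37) + 89)) = sqrt(148**2 + (sqrt(15)*(-37) + 89)) = sqrt(21904 + (-37*sqrt(15) + 89)) = sqrt(21904 + (89 - 37*sqrt(15))) = sqrt(21993 - 37*sqrt(15))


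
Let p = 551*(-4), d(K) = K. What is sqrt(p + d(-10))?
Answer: 3*I*sqrt(246) ≈ 47.053*I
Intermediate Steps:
p = -2204
sqrt(p + d(-10)) = sqrt(-2204 - 10) = sqrt(-2214) = 3*I*sqrt(246)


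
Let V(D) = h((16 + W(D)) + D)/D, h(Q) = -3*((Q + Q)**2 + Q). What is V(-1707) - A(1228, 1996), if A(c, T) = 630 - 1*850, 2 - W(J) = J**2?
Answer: 34001444527418/569 ≈ 5.9757e+10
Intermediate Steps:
W(J) = 2 - J**2
h(Q) = -12*Q**2 - 3*Q (h(Q) = -3*((2*Q)**2 + Q) = -3*(4*Q**2 + Q) = -3*(Q + 4*Q**2) = -12*Q**2 - 3*Q)
A(c, T) = -220 (A(c, T) = 630 - 850 = -220)
V(D) = -3*(18 + D - D**2)*(73 - 4*D**2 + 4*D)/D (V(D) = (-3*((16 + (2 - D**2)) + D)*(1 + 4*((16 + (2 - D**2)) + D)))/D = (-3*((18 - D**2) + D)*(1 + 4*((18 - D**2) + D)))/D = (-3*(18 + D - D**2)*(1 + 4*(18 + D - D**2)))/D = (-3*(18 + D - D**2)*(1 + (72 - 4*D**2 + 4*D)))/D = (-3*(18 + D - D**2)*(73 - 4*D**2 + 4*D))/D = -3*(18 + D - D**2)*(73 - 4*D**2 + 4*D)/D)
V(-1707) - A(1228, 1996) = (-435 - 3942/(-1707) - 12*(-1707)**3 + 24*(-1707)**2 + 423*(-1707)) - 1*(-220) = (-435 - 3942*(-1/1707) - 12*(-4973940243) + 24*2913849 - 722061) + 220 = (-435 + 1314/569 + 59687282916 + 69932376 - 722061) + 220 = 34001444402238/569 + 220 = 34001444527418/569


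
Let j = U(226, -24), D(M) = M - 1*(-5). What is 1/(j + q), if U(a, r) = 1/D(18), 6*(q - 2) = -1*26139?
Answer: -46/200305 ≈ -0.00022965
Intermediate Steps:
q = -8709/2 (q = 2 + (-1*26139)/6 = 2 + (⅙)*(-26139) = 2 - 8713/2 = -8709/2 ≈ -4354.5)
D(M) = 5 + M (D(M) = M + 5 = 5 + M)
U(a, r) = 1/23 (U(a, r) = 1/(5 + 18) = 1/23)
j = 1/23 ≈ 0.043478
1/(j + q) = 1/(1/23 - 8709/2) = 1/(-200305/46) = -46/200305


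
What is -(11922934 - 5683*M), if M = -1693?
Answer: -21544253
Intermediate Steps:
-(11922934 - 5683*M) = -(11922934 + 9621319) = -5683/(1/((-10 + 1693) + 2108)) = -5683/(1/(1683 + 2108)) = -5683/(1/3791) = -5683/1/3791 = -5683*3791 = -21544253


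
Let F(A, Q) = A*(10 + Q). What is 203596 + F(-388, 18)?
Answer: 192732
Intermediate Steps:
203596 + F(-388, 18) = 203596 - 388*(10 + 18) = 203596 - 388*28 = 203596 - 10864 = 192732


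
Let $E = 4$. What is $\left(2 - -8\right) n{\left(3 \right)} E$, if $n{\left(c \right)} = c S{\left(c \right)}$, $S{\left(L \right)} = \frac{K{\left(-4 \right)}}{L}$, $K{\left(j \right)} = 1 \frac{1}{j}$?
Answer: $-10$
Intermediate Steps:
$K{\left(j \right)} = \frac{1}{j}$
$S{\left(L \right)} = - \frac{1}{4 L}$ ($S{\left(L \right)} = \frac{1}{\left(-4\right) L} = - \frac{1}{4 L}$)
$n{\left(c \right)} = - \frac{1}{4}$ ($n{\left(c \right)} = c \left(- \frac{1}{4 c}\right) = - \frac{1}{4}$)
$\left(2 - -8\right) n{\left(3 \right)} E = \left(2 - -8\right) \left(- \frac{1}{4}\right) 4 = \left(2 + 8\right) \left(- \frac{1}{4}\right) 4 = 10 \left(- \frac{1}{4}\right) 4 = \left(- \frac{5}{2}\right) 4 = -10$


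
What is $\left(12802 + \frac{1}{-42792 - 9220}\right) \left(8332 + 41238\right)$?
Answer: $\frac{16503281186055}{26006} \approx 6.346 \cdot 10^{8}$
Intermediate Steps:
$\left(12802 + \frac{1}{-42792 - 9220}\right) \left(8332 + 41238\right) = \left(12802 + \frac{1}{-52012}\right) 49570 = \left(12802 - \frac{1}{52012}\right) 49570 = \frac{665857623}{52012} \cdot 49570 = \frac{16503281186055}{26006}$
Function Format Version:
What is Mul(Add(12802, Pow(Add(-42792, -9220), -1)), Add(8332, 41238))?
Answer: Rational(16503281186055, 26006) ≈ 6.3460e+8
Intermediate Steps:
Mul(Add(12802, Pow(Add(-42792, -9220), -1)), Add(8332, 41238)) = Mul(Add(12802, Pow(-52012, -1)), 49570) = Mul(Add(12802, Rational(-1, 52012)), 49570) = Mul(Rational(665857623, 52012), 49570) = Rational(16503281186055, 26006)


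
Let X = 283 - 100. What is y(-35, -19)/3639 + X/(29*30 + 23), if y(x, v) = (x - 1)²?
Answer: 607755/1083209 ≈ 0.56107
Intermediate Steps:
y(x, v) = (-1 + x)²
X = 183
y(-35, -19)/3639 + X/(29*30 + 23) = (-1 - 35)²/3639 + 183/(29*30 + 23) = (-36)²*(1/3639) + 183/(870 + 23) = 1296*(1/3639) + 183/893 = 432/1213 + 183*(1/893) = 432/1213 + 183/893 = 607755/1083209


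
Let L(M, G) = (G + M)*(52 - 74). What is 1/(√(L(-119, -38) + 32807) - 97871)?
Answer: -97871/9578696380 - 3*√4029/9578696380 ≈ -1.0237e-5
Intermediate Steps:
L(M, G) = -22*G - 22*M (L(M, G) = (G + M)*(-22) = -22*G - 22*M)
1/(√(L(-119, -38) + 32807) - 97871) = 1/(√((-22*(-38) - 22*(-119)) + 32807) - 97871) = 1/(√((836 + 2618) + 32807) - 97871) = 1/(√(3454 + 32807) - 97871) = 1/(√36261 - 97871) = 1/(3*√4029 - 97871) = 1/(-97871 + 3*√4029)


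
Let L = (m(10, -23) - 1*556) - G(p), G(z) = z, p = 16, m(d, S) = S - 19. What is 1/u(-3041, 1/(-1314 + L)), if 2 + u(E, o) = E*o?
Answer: -1928/815 ≈ -2.3656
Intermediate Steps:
m(d, S) = -19 + S
L = -614 (L = ((-19 - 23) - 1*556) - 1*16 = (-42 - 556) - 16 = -598 - 16 = -614)
u(E, o) = -2 + E*o
1/u(-3041, 1/(-1314 + L)) = 1/(-2 - 3041/(-1314 - 614)) = 1/(-2 - 3041/(-1928)) = 1/(-2 - 3041*(-1/1928)) = 1/(-2 + 3041/1928) = 1/(-815/1928) = -1928/815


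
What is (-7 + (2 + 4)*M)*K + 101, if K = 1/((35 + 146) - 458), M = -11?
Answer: 28050/277 ≈ 101.26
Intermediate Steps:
K = -1/277 (K = 1/(181 - 458) = 1/(-277) = -1/277 ≈ -0.0036101)
(-7 + (2 + 4)*M)*K + 101 = (-7 + (2 + 4)*(-11))*(-1/277) + 101 = (-7 + 6*(-11))*(-1/277) + 101 = (-7 - 66)*(-1/277) + 101 = -73*(-1/277) + 101 = 73/277 + 101 = 28050/277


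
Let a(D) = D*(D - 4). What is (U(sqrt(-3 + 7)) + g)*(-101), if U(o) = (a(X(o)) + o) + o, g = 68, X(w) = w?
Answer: -6868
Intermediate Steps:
a(D) = D*(-4 + D)
U(o) = 2*o + o*(-4 + o) (U(o) = (o*(-4 + o) + o) + o = (o + o*(-4 + o)) + o = 2*o + o*(-4 + o))
(U(sqrt(-3 + 7)) + g)*(-101) = (sqrt(-3 + 7)*(-2 + sqrt(-3 + 7)) + 68)*(-101) = (sqrt(4)*(-2 + sqrt(4)) + 68)*(-101) = (2*(-2 + 2) + 68)*(-101) = (2*0 + 68)*(-101) = (0 + 68)*(-101) = 68*(-101) = -6868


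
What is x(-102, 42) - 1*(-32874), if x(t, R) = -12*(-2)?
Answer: 32898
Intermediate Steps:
x(t, R) = 24
x(-102, 42) - 1*(-32874) = 24 - 1*(-32874) = 24 + 32874 = 32898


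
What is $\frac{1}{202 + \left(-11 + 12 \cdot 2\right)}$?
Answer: $\frac{1}{215} \approx 0.0046512$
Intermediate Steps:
$\frac{1}{202 + \left(-11 + 12 \cdot 2\right)} = \frac{1}{202 + \left(-11 + 24\right)} = \frac{1}{202 + 13} = \frac{1}{215}$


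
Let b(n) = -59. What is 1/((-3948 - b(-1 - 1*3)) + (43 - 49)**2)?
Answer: -1/3853 ≈ -0.00025954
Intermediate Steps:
1/((-3948 - b(-1 - 1*3)) + (43 - 49)**2) = 1/((-3948 - 1*(-59)) + (43 - 49)**2) = 1/((-3948 + 59) + (-6)**2) = 1/(-3889 + 36) = 1/(-3853) = -1/3853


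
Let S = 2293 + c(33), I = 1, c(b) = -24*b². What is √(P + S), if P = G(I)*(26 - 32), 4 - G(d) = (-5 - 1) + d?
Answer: I*√23897 ≈ 154.59*I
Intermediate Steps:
G(d) = 10 - d (G(d) = 4 - ((-5 - 1) + d) = 4 - (-6 + d) = 4 + (6 - d) = 10 - d)
S = -23843 (S = 2293 - 24*33² = 2293 - 24*1089 = 2293 - 26136 = -23843)
P = -54 (P = (10 - 1*1)*(26 - 32) = (10 - 1)*(-6) = 9*(-6) = -54)
√(P + S) = √(-54 - 23843) = √(-23897) = I*√23897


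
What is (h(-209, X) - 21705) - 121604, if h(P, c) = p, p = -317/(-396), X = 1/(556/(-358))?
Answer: -56750047/396 ≈ -1.4331e+5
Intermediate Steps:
X = -179/278 (X = 1/(556*(-1/358)) = 1/(-278/179) = -179/278 ≈ -0.64388)
p = 317/396 (p = -317*(-1/396) = 317/396 ≈ 0.80050)
h(P, c) = 317/396
(h(-209, X) - 21705) - 121604 = (317/396 - 21705) - 121604 = -8594863/396 - 121604 = -56750047/396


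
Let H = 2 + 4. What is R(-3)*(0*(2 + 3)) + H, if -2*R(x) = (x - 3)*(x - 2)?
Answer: 6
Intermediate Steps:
R(x) = -(-3 + x)*(-2 + x)/2 (R(x) = -(x - 3)*(x - 2)/2 = -(-3 + x)*(-2 + x)/2)
H = 6
R(-3)*(0*(2 + 3)) + H = (-3 - 1/2*(-3)**2 + (5/2)*(-3))*(0*(2 + 3)) + 6 = (-3 - 1/2*9 - 15/2)*(0*5) + 6 = (-3 - 9/2 - 15/2)*0 + 6 = -15*0 + 6 = 0 + 6 = 6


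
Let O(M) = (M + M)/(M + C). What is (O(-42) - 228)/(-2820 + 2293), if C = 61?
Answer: 4416/10013 ≈ 0.44103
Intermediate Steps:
O(M) = 2*M/(61 + M) (O(M) = (M + M)/(M + 61) = (2*M)/(61 + M) = 2*M/(61 + M))
(O(-42) - 228)/(-2820 + 2293) = (2*(-42)/(61 - 42) - 228)/(-2820 + 2293) = (2*(-42)/19 - 228)/(-527) = (2*(-42)*(1/19) - 228)*(-1/527) = (-84/19 - 228)*(-1/527) = -4416/19*(-1/527) = 4416/10013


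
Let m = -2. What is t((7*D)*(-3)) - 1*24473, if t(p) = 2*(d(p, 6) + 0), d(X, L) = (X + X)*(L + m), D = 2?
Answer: -25145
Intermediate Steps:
d(X, L) = 2*X*(-2 + L) (d(X, L) = (X + X)*(L - 2) = (2*X)*(-2 + L) = 2*X*(-2 + L))
t(p) = 16*p (t(p) = 2*(2*p*(-2 + 6) + 0) = 2*(2*p*4 + 0) = 2*(8*p + 0) = 2*(8*p) = 16*p)
t((7*D)*(-3)) - 1*24473 = 16*((7*2)*(-3)) - 1*24473 = 16*(14*(-3)) - 24473 = 16*(-42) - 24473 = -672 - 24473 = -25145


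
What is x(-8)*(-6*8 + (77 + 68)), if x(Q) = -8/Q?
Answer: 97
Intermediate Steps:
x(-8)*(-6*8 + (77 + 68)) = (-8/(-8))*(-6*8 + (77 + 68)) = (-8*(-1/8))*(-48 + 145) = 1*97 = 97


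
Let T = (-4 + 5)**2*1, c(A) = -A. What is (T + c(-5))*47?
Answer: 282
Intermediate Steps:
T = 1 (T = 1**2*1 = 1*1 = 1)
(T + c(-5))*47 = (1 - 1*(-5))*47 = (1 + 5)*47 = 6*47 = 282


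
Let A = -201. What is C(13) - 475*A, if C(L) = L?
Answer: 95488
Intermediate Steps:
C(13) - 475*A = 13 - 475*(-201) = 13 + 95475 = 95488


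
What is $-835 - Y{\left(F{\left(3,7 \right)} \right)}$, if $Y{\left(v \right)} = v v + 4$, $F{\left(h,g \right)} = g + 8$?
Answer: $-1064$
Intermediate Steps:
$F{\left(h,g \right)} = 8 + g$
$Y{\left(v \right)} = 4 + v^{2}$ ($Y{\left(v \right)} = v^{2} + 4 = 4 + v^{2}$)
$-835 - Y{\left(F{\left(3,7 \right)} \right)} = -835 - \left(4 + \left(8 + 7\right)^{2}\right) = -835 - \left(4 + 15^{2}\right) = -835 - \left(4 + 225\right) = -835 - 229 = -1064$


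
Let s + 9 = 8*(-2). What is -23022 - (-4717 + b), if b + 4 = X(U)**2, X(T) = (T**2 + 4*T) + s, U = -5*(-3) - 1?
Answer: -69830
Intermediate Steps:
U = 14 (U = 15 - 1 = 14)
s = -25 (s = -9 + 8*(-2) = -9 - 16 = -25)
X(T) = -25 + T**2 + 4*T (X(T) = (T**2 + 4*T) - 25 = -25 + T**2 + 4*T)
b = 51525 (b = -4 + (-25 + 14**2 + 4*14)**2 = -4 + (-25 + 196 + 56)**2 = -4 + 227**2 = -4 + 51529 = 51525)
-23022 - (-4717 + b) = -23022 - (-4717 + 51525) = -23022 - 1*46808 = -23022 - 46808 = -69830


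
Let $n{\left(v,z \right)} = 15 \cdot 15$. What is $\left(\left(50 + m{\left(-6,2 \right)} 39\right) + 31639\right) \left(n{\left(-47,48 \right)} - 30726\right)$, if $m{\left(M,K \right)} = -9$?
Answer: $-955840338$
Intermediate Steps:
$n{\left(v,z \right)} = 225$
$\left(\left(50 + m{\left(-6,2 \right)} 39\right) + 31639\right) \left(n{\left(-47,48 \right)} - 30726\right) = \left(\left(50 - 351\right) + 31639\right) \left(225 - 30726\right) = \left(\left(50 - 351\right) + 31639\right) \left(-30501\right) = \left(-301 + 31639\right) \left(-30501\right) = 31338 \left(-30501\right) = -955840338$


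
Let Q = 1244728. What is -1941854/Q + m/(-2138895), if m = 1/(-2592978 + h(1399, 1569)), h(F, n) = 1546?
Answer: -1345413773922159979/862409942244255240 ≈ -1.5601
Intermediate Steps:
m = -1/2591432 (m = 1/(-2592978 + 1546) = 1/(-2591432) = -1/2591432 ≈ -3.8589e-7)
-1941854/Q + m/(-2138895) = -1941854/1244728 - 1/2591432/(-2138895) = -1941854*1/1244728 - 1/2591432*(-1/2138895) = -970927/622364 + 1/5542800947640 = -1345413773922159979/862409942244255240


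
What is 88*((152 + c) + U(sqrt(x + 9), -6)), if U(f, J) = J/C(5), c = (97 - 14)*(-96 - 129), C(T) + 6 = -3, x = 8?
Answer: -4889896/3 ≈ -1.6300e+6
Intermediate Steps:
C(T) = -9 (C(T) = -6 - 3 = -9)
c = -18675 (c = 83*(-225) = -18675)
U(f, J) = -J/9 (U(f, J) = J/(-9) = J*(-1/9) = -J/9)
88*((152 + c) + U(sqrt(x + 9), -6)) = 88*((152 - 18675) - 1/9*(-6)) = 88*(-18523 + 2/3) = 88*(-55567/3) = -4889896/3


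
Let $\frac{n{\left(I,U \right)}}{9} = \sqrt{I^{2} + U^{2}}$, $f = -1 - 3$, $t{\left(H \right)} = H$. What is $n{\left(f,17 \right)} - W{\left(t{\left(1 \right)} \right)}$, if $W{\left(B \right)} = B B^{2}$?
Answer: $-1 + 9 \sqrt{305} \approx 156.18$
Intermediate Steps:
$f = -4$ ($f = -1 - 3 = -4$)
$n{\left(I,U \right)} = 9 \sqrt{I^{2} + U^{2}}$
$W{\left(B \right)} = B^{3}$
$n{\left(f,17 \right)} - W{\left(t{\left(1 \right)} \right)} = 9 \sqrt{\left(-4\right)^{2} + 17^{2}} - 1^{3} = 9 \sqrt{16 + 289} - 1 = 9 \sqrt{305} - 1 = -1 + 9 \sqrt{305}$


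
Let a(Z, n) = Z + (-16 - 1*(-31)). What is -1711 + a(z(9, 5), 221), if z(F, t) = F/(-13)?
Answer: -22057/13 ≈ -1696.7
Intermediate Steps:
z(F, t) = -F/13 (z(F, t) = F*(-1/13) = -F/13)
a(Z, n) = 15 + Z (a(Z, n) = Z + (-16 + 31) = Z + 15 = 15 + Z)
-1711 + a(z(9, 5), 221) = -1711 + (15 - 1/13*9) = -1711 + (15 - 9/13) = -1711 + 186/13 = -22057/13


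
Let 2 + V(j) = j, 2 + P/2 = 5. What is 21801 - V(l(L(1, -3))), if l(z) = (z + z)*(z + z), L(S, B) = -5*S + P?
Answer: 21799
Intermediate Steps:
P = 6 (P = -4 + 2*5 = -4 + 10 = 6)
L(S, B) = 6 - 5*S (L(S, B) = -5*S + 6 = 6 - 5*S)
l(z) = 4*z² (l(z) = (2*z)*(2*z) = 4*z²)
V(j) = -2 + j
21801 - V(l(L(1, -3))) = 21801 - (-2 + 4*(6 - 5*1)²) = 21801 - (-2 + 4*(6 - 5)²) = 21801 - (-2 + 4*1²) = 21801 - (-2 + 4*1) = 21801 - (-2 + 4) = 21801 - 1*2 = 21801 - 2 = 21799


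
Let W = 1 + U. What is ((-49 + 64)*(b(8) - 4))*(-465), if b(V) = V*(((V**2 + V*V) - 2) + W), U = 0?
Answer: -7058700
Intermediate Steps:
W = 1 (W = 1 + 0 = 1)
b(V) = V*(-1 + 2*V**2) (b(V) = V*(((V**2 + V*V) - 2) + 1) = V*(((V**2 + V**2) - 2) + 1) = V*((2*V**2 - 2) + 1) = V*((-2 + 2*V**2) + 1) = V*(-1 + 2*V**2))
((-49 + 64)*(b(8) - 4))*(-465) = ((-49 + 64)*((-1*8 + 2*8**3) - 4))*(-465) = (15*((-8 + 2*512) - 4))*(-465) = (15*((-8 + 1024) - 4))*(-465) = (15*(1016 - 4))*(-465) = (15*1012)*(-465) = 15180*(-465) = -7058700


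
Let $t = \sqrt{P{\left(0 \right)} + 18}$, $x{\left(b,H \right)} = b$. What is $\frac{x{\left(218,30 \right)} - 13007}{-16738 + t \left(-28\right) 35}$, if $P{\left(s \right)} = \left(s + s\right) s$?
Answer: $\frac{107031141}{131436722} - \frac{9399915 \sqrt{2}}{65718361} \approx 0.61204$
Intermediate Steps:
$P{\left(s \right)} = 2 s^{2}$ ($P{\left(s \right)} = 2 s s = 2 s^{2}$)
$t = 3 \sqrt{2}$ ($t = \sqrt{2 \cdot 0^{2} + 18} = \sqrt{2 \cdot 0 + 18} = \sqrt{0 + 18} = \sqrt{18} = 3 \sqrt{2} \approx 4.2426$)
$\frac{x{\left(218,30 \right)} - 13007}{-16738 + t \left(-28\right) 35} = \frac{218 - 13007}{-16738 + 3 \sqrt{2} \left(-28\right) 35} = - \frac{12789}{-16738 + - 84 \sqrt{2} \cdot 35} = - \frac{12789}{-16738 - 2940 \sqrt{2}}$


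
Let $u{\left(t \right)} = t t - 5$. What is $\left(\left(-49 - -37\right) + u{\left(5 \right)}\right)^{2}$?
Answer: $64$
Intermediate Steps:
$u{\left(t \right)} = -5 + t^{2}$ ($u{\left(t \right)} = t^{2} - 5 = -5 + t^{2}$)
$\left(\left(-49 - -37\right) + u{\left(5 \right)}\right)^{2} = \left(\left(-49 - -37\right) - \left(5 - 5^{2}\right)\right)^{2} = \left(\left(-49 + 37\right) + \left(-5 + 25\right)\right)^{2} = \left(-12 + 20\right)^{2} = 8^{2} = 64$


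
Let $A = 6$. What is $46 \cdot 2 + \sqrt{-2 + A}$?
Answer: $94$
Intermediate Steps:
$46 \cdot 2 + \sqrt{-2 + A} = 46 \cdot 2 + \sqrt{-2 + 6} = 92 + \sqrt{4} = 92 + 2 = 94$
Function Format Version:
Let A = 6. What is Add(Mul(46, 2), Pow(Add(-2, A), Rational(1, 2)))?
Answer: 94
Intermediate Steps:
Add(Mul(46, 2), Pow(Add(-2, A), Rational(1, 2))) = Add(Mul(46, 2), Pow(Add(-2, 6), Rational(1, 2))) = Add(92, Pow(4, Rational(1, 2))) = Add(92, 2) = 94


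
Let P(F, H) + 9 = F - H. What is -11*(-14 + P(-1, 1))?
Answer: 275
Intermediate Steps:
P(F, H) = -9 + F - H (P(F, H) = -9 + (F - H) = -9 + F - H)
-11*(-14 + P(-1, 1)) = -11*(-14 + (-9 - 1 - 1*1)) = -11*(-14 + (-9 - 1 - 1)) = -11*(-14 - 11) = -11*(-25) = 275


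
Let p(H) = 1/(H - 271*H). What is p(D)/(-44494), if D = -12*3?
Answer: -1/432481680 ≈ -2.3122e-9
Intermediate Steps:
D = -36
p(H) = -1/(270*H) (p(H) = 1/(-270*H) = -1/(270*H))
p(D)/(-44494) = -1/270/(-36)/(-44494) = -1/270*(-1/36)*(-1/44494) = (1/9720)*(-1/44494) = -1/432481680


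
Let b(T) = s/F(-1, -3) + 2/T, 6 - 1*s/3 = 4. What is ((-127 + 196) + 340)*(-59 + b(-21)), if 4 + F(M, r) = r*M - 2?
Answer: -524747/21 ≈ -24988.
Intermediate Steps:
s = 6 (s = 18 - 3*4 = 18 - 12 = 6)
F(M, r) = -6 + M*r (F(M, r) = -4 + (r*M - 2) = -4 + (M*r - 2) = -4 + (-2 + M*r) = -6 + M*r)
b(T) = -2 + 2/T (b(T) = 6/(-6 - 1*(-3)) + 2/T = 6/(-6 + 3) + 2/T = 6/(-3) + 2/T = 6*(-1/3) + 2/T = -2 + 2/T)
((-127 + 196) + 340)*(-59 + b(-21)) = ((-127 + 196) + 340)*(-59 + (-2 + 2/(-21))) = (69 + 340)*(-59 + (-2 + 2*(-1/21))) = 409*(-59 + (-2 - 2/21)) = 409*(-59 - 44/21) = 409*(-1283/21) = -524747/21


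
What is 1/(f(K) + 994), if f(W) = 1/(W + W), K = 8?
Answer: 16/15905 ≈ 0.0010060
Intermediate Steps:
f(W) = 1/(2*W)
1/(f(K) + 994) = 1/((1/2)/8 + 994) = 1/((1/2)*(1/8) + 994) = 1/(1/16 + 994) = 1/(15905/16) = 16/15905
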